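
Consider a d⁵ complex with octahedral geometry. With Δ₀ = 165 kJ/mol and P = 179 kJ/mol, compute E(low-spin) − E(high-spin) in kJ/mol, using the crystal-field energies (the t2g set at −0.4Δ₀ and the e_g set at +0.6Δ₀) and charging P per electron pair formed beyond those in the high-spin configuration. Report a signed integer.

In the high-spin limit (t2g^3 e_g^2) the orbital term is 0.0Δ₀ = 0 kJ/mol, with no excess pairing.
Low-spin: t2g^5 e_g^0, orbital CFSE = -2.0Δ₀ = -330 kJ/mol; plus 2 excess pairs × P = +358 kJ/mol; total 28 kJ/mol.
Thus E(LS) − E(HS) = 28 kJ/mol.

28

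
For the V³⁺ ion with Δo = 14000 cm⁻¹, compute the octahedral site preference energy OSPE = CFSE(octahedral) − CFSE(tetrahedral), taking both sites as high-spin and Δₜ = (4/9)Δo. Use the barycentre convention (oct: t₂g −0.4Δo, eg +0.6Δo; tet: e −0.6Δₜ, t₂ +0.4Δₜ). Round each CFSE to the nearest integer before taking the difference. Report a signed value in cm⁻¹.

-3733

V sits in group 5; removing 3 electrons leaves V³⁺ with 5 − 3 = 2 d electrons.
In an octahedral site d² (HS) is t₂g² eg⁰, giving CFSE(oct) = -0.8Δo = -11200 cm⁻¹.
Tetrahedral: e² t₂⁰, CFSE = 2(−0.6) + 0(+0.4) = -1.2Δₜ = -1.2 × (4/9) × 14000 = -7467 cm⁻¹.
OSPE = -11200 − (-7467) = -3733 cm⁻¹.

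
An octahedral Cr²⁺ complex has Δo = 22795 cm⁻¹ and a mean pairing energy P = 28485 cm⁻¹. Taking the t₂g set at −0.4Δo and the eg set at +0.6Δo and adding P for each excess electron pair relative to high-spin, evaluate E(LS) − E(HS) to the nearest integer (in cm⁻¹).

5690

Cr²⁺: group 6, so d-count = 6 − 2 = 4.
In the high-spin limit (t₂g³ eg¹) the orbital term is -0.6Δo = -13677 cm⁻¹, with no excess pairing.
For low-spin the configuration is t₂g⁴ eg⁰: orbital energy -1.6 × 22795 = -36472 cm⁻¹, and 1 additional pair relative to high-spin adds 28485 cm⁻¹, giving -7987 cm⁻¹.
E(LS) − E(HS) = -7987 − (-13677) = 5690 cm⁻¹.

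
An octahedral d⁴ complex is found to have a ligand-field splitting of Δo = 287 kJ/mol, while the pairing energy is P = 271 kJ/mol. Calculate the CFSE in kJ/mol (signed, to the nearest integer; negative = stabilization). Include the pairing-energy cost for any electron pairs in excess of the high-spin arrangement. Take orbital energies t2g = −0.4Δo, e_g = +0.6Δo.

-188

Here Δo > P (287 > 271), so the low-spin state is favoured.
Configuration: t2g^4 e_g^0.
Orbital CFSE = -1.6Δo = -1.6 × 287 = -459 kJ/mol.
Excess pairs vs high-spin: 1 − 0 = 1; pairing cost = +271 kJ/mol.
Net CFSE = -459 + 271 = -188 kJ/mol.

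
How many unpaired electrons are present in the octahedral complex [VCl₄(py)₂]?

Ligand charges: 4×(-1) from Cl⁻ and 2×(+0) from py sum to -4; with overall charge +0, V is +4.
Group 5 minus oxidation state +4 gives a d¹ configuration for V⁴⁺.
Configuration: t₂g¹ eg⁰, giving 1 unpaired electron.

1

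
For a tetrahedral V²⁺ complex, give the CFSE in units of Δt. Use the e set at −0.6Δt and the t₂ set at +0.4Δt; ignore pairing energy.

V is in group 5, so V²⁺ is d³ (5 − 2 = 3).
Tetrahedral splitting is small, so the complex is high-spin.
Configuration: e² t₂¹.
CFSE = 2(-0.6Δt) + 1(0.4Δt) = -1.2Δt + 0.4Δt = -0.8Δt.

-0.8 Δt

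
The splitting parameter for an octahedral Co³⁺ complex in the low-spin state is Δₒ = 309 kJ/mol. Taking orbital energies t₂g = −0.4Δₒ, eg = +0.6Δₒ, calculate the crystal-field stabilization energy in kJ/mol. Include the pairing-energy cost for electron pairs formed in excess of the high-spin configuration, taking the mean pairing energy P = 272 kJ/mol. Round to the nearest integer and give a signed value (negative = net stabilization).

Co is in group 9, so Co³⁺ is d⁶ (9 − 3 = 6).
Configuration: t₂g⁶ eg⁰.
CFSE(orbital) = 6×(-0.4Δₒ) + 0×(0.6Δₒ) = -2.4Δₒ; with Δₒ = 309 kJ/mol that is -742 kJ/mol.
Relative to high-spin t₂g⁴ eg² (1 paired), the low-spin configuration has 2 additional pairs, contributing +2 × 272 = +544 kJ/mol.
Net CFSE = -742 + 544 = -198 kJ/mol.

-198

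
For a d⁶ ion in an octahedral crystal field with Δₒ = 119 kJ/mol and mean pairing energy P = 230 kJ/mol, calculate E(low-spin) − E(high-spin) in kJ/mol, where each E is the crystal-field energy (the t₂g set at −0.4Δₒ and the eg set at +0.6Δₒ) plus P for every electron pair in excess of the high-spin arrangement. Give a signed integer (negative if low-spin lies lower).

222

High-spin d⁶ fills as t₂g⁴ eg² with CFSE 4(−0.4) + 2(+0.6) = -0.4Δₒ = -48 kJ/mol.
Low-spin: t₂g⁶ eg⁰, orbital CFSE = -2.4Δₒ = -286 kJ/mol; plus 2 excess pairs × P = +460 kJ/mol; total 174 kJ/mol.
E(LS) − E(HS) = 174 − (-48) = 222 kJ/mol.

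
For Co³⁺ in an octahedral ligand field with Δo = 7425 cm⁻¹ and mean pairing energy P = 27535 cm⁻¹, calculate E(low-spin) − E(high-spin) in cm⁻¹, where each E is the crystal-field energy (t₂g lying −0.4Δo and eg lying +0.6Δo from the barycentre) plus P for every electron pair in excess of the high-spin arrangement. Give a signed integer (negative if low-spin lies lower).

Co is in group 9, so Co³⁺ is d⁶ (9 − 3 = 6).
High-spin: t₂g⁴ eg², CFSE = -0.4Δo = -2970 cm⁻¹.
For low-spin the configuration is t₂g⁶ eg⁰: orbital energy -2.4 × 7425 = -17820 cm⁻¹, and 2 additional pairs relative to high-spin add 55070 cm⁻¹, giving 37250 cm⁻¹.
The difference is 37250 − (-2970) = 40220 cm⁻¹, so high-spin lies lower.

40220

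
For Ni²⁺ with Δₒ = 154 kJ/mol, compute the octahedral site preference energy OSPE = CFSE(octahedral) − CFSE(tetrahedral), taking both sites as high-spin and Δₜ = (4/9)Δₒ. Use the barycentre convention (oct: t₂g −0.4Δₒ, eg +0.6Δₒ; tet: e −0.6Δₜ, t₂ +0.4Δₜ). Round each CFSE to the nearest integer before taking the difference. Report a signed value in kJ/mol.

-130

Ni sits in group 10; removing 2 electrons leaves Ni²⁺ with 10 − 2 = 8 d electrons.
Octahedral high-spin t2g^6 e_g^2: CFSE = -1.2 × 154 = -185 kJ/mol.
Tetrahedral e^4 t2^4 gives -0.8Δₜ = -0.8 × (4/9) × 154 = -55 kJ/mol.
OSPE = -185 − (-55) = -130 kJ/mol.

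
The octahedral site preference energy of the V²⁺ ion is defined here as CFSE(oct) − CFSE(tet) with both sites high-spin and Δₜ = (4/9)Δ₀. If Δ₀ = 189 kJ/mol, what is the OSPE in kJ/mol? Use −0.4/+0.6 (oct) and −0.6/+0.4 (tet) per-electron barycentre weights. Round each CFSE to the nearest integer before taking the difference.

Group 5 minus oxidation state +2 gives a d³ configuration for V²⁺.
Octahedral (high-spin): t₂g³ eg⁰, CFSE = 3(−0.4) + 0(+0.6) = -1.2Δ₀ = -1.2 × 189 = -227 kJ/mol.
In a tetrahedral site the filling is e² t₂¹: CFSE(tet) = -0.8Δₜ = -0.8 × (4/9)(189) = -67 kJ/mol.
Subtracting, OSPE = -227 − (-67) = -160 kJ/mol.

-160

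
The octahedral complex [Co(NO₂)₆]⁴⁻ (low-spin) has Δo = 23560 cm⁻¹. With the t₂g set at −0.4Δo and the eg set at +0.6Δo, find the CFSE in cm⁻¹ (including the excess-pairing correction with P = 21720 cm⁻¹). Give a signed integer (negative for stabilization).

Each NO₂⁻ contributes -1; 6 × (-1) = -6. With overall charge -4, Co is in the +2 oxidation state.
Co sits in group 9; removing 2 electrons leaves Co²⁺ with 9 − 2 = 7 d electrons.
Electron filling gives t₂g⁶ eg¹.
The orbital stabilization is -1.8Δo = -1.8 × 23560 = -42408 cm⁻¹.
High-spin d⁷ would be t₂g⁵ eg² with 2 pairs; low-spin has 3, so 1 excess pair costs +1P = +21720 cm⁻¹.
Net CFSE = -42408 + 21720 = -20688 cm⁻¹.

-20688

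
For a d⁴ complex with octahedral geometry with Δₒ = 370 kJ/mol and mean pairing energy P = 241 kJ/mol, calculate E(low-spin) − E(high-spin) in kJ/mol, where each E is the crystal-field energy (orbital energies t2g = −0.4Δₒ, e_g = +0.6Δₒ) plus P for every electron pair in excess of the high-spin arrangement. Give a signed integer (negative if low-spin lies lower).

High-spin: t2g^3 e_g^1, CFSE = -0.6Δₒ = -222 kJ/mol.
Low-spin: t2g^4 e_g^0, orbital CFSE = -1.6Δₒ = -592 kJ/mol; plus 1 excess pair × P = +241 kJ/mol; total -351 kJ/mol.
The difference is -351 − (-222) = -129 kJ/mol, so low-spin lies lower.

-129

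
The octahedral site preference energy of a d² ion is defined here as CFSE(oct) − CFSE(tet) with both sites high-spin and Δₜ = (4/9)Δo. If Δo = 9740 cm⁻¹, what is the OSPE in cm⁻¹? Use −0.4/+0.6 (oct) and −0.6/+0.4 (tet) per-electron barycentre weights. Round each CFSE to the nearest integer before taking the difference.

Octahedral high-spin t₂g² eg⁰: CFSE = -0.8 × 9740 = -7792 cm⁻¹.
In a tetrahedral site the filling is e² t₂⁰: CFSE(tet) = -1.2Δₜ = -1.2 × (4/9)(9740) = -5195 cm⁻¹.
OSPE = CFSE(oct) − CFSE(tet) = -7792 − (-5195) = -2597 cm⁻¹.

-2597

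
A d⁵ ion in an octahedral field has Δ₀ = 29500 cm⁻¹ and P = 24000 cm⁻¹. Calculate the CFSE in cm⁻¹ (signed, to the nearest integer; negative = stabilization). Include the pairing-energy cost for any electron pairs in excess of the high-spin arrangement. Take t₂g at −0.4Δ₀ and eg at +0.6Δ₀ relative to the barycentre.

Since Δ₀ = 29500 cm⁻¹ > P = 24000 cm⁻¹, the complex adopts the low-spin configuration.
Configuration: t₂g⁵ eg⁰.
Orbital CFSE = -2.0Δ₀ = -2.0 × 29500 = -59000 cm⁻¹.
Excess pairs vs high-spin: 2 − 0 = 2; pairing cost = +48000 cm⁻¹.
Net CFSE = -59000 + 48000 = -11000 cm⁻¹.

-11000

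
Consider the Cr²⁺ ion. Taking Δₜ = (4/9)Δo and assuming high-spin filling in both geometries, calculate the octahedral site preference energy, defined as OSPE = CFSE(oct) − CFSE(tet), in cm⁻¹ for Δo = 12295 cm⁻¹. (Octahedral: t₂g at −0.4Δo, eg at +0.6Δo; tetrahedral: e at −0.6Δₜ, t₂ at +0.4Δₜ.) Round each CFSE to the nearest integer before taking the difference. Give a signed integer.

-5191

Cr is in group 6, so Cr²⁺ is d⁴ (6 − 2 = 4).
Octahedral high-spin t₂g³ eg¹: CFSE = -0.6 × 12295 = -7377 cm⁻¹.
Tetrahedral e² t₂² gives -0.4Δₜ = -0.4 × (4/9) × 12295 = -2186 cm⁻¹.
OSPE = CFSE(oct) − CFSE(tet) = -7377 − (-2186) = -5191 cm⁻¹.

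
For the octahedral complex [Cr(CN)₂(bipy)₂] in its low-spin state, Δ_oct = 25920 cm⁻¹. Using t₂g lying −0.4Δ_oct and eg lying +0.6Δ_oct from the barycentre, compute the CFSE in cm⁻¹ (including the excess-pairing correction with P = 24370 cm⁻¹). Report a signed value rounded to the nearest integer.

-17102

Ligand charges: 2×(-1) from CN⁻ and 2×(+0) from bipy sum to -2; with overall charge +0, Cr is +2.
Group 6 minus oxidation state +2 gives a d⁴ configuration for Cr²⁺.
The d⁴ electrons fill as t₂g⁴ eg⁰.
The orbital stabilization is -1.6Δ_oct = -1.6 × 25920 = -41472 cm⁻¹.
Relative to high-spin t₂g³ eg¹ (0 paired), the low-spin configuration has 1 additional pair, contributing +1 × 24370 = +24370 cm⁻¹.
Overall CFSE = -41472 + 24370 = -17102 cm⁻¹.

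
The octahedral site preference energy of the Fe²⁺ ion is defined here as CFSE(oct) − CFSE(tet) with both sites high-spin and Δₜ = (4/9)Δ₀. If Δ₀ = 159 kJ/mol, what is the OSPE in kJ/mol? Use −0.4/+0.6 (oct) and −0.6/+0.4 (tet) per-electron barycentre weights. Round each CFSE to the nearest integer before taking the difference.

Group 8 minus oxidation state +2 gives a d⁶ configuration for Fe²⁺.
Octahedral high-spin t₂g⁴ eg²: CFSE = -0.4 × 159 = -64 kJ/mol.
In a tetrahedral site the filling is e³ t₂³: CFSE(tet) = -0.6Δₜ = -0.6 × (4/9)(159) = -42 kJ/mol.
OSPE = -64 − (-42) = -22 kJ/mol.

-22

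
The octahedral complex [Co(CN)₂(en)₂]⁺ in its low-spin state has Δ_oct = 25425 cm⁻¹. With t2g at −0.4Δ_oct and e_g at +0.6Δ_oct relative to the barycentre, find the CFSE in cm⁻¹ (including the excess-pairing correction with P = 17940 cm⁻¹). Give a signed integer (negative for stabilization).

Ligand charges: 2×(-1) from CN⁻ and 2×(+0) from en sum to -2; with overall charge +1, Co is +3.
Co³⁺: group 9, so d-count = 9 − 3 = 6.
Electron filling gives t2g^6 e_g^0.
The orbital stabilization is -2.4Δ_oct = -2.4 × 25425 = -61020 cm⁻¹.
Pairing penalty: 3 pairs vs 1 in the high-spin reference → 2 extra × P = 35880 cm⁻¹.
Net CFSE = -61020 + 35880 = -25140 cm⁻¹.

-25140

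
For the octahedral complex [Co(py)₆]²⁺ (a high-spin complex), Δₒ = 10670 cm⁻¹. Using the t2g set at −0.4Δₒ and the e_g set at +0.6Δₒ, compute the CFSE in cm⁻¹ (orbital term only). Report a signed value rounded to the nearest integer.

-8536

py is neutral, so the +2 overall charge sits on Co: oxidation state +2.
Co is in group 9, so Co²⁺ is d⁷ (9 − 2 = 7).
Electron filling gives t2g^5 e_g^2.
Orbital CFSE = 5(-0.4) + 2(0.6) = -0.8Δₒ = -0.8 × 10670 = -8536 cm⁻¹.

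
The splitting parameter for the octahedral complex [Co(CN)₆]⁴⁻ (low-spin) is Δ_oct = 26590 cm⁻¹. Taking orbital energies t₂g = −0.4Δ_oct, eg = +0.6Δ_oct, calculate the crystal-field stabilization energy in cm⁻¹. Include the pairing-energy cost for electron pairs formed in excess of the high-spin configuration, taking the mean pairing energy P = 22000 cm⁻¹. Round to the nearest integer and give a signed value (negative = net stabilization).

-25862

Each CN⁻ contributes -1; 6 × (-1) = -6. With overall charge -4, Co is in the +2 oxidation state.
Co sits in group 9; removing 2 electrons leaves Co²⁺ with 9 − 2 = 7 d electrons.
Configuration: t₂g⁶ eg¹.
Orbital CFSE = 6(-0.4) + 1(0.6) = -1.8Δ_oct = -1.8 × 26590 = -47862 cm⁻¹.
High-spin d⁷ would be t₂g⁵ eg² with 2 pairs; low-spin has 3, so 1 excess pair costs +1P = +22000 cm⁻¹.
Net CFSE = -47862 + 22000 = -25862 cm⁻¹.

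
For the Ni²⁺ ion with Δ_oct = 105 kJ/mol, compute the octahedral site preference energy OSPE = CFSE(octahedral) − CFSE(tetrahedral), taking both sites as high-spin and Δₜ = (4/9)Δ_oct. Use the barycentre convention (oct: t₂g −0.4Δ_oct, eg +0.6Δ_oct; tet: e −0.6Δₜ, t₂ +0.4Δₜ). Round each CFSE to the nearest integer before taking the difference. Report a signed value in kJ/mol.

Group 10 minus oxidation state +2 gives a d⁸ configuration for Ni²⁺.
Octahedral (high-spin): t2g^6 e_g^2, CFSE = 6(−0.4) + 2(+0.6) = -1.2Δ_oct = -1.2 × 105 = -126 kJ/mol.
Tetrahedral e^4 t2^4 gives -0.8Δₜ = -0.8 × (4/9) × 105 = -37 kJ/mol.
Subtracting, OSPE = -126 − (-37) = -89 kJ/mol.

-89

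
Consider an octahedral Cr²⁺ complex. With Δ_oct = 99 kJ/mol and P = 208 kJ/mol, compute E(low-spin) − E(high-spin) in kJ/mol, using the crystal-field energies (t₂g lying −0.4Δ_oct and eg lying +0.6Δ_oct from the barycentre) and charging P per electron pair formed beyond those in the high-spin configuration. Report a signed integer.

109

Cr²⁺: group 6, so d-count = 6 − 2 = 4.
High-spin: t₂g³ eg¹, CFSE = -0.6Δ_oct = -59 kJ/mol.
Low-spin t₂g⁴ eg⁰ gives -1.6Δ_oct = -158 kJ/mol, but forming 1 extra pair costs 1P = 208 kJ/mol, so E(LS) = -158 + 208 = 50 kJ/mol.
The difference is 50 − (-59) = 109 kJ/mol, so high-spin lies lower.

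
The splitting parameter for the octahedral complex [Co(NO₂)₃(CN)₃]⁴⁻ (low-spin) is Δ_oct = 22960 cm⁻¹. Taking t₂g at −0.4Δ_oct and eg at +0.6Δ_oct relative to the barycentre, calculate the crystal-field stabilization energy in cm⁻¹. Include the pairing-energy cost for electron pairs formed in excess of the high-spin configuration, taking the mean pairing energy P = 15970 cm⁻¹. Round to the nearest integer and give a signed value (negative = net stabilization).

-25358

Ligand charges: 3×(-1) from NO₂⁻ and 3×(-1) from CN⁻ sum to -6; with overall charge -4, Co is +2.
Group 9 minus oxidation state +2 gives a d⁷ configuration for Co²⁺.
The d⁷ electrons fill as t₂g⁶ eg¹.
The orbital stabilization is -1.8Δ_oct = -1.8 × 22960 = -41328 cm⁻¹.
Pairing penalty: 3 pairs vs 2 in the high-spin reference → 1 extra × P = 15970 cm⁻¹.
Overall CFSE = -41328 + 15970 = -25358 cm⁻¹.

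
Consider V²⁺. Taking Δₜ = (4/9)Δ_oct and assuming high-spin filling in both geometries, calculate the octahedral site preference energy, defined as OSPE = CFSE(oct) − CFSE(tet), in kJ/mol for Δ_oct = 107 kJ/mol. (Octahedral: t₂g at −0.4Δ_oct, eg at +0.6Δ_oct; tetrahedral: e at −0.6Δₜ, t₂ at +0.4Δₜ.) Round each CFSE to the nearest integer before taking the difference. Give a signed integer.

-90

V is in group 5, so V²⁺ is d³ (5 − 2 = 3).
Octahedral (high-spin): t₂g³ eg⁰, CFSE = 3(−0.4) + 0(+0.6) = -1.2Δ_oct = -1.2 × 107 = -128 kJ/mol.
In a tetrahedral site the filling is e² t₂¹: CFSE(tet) = -0.8Δₜ = -0.8 × (4/9)(107) = -38 kJ/mol.
Subtracting, OSPE = -128 − (-38) = -90 kJ/mol.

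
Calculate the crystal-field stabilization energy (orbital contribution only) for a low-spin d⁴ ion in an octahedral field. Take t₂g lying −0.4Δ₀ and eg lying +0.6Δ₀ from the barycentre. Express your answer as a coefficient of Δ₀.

Configuration: t₂g⁴ eg⁰.
CFSE = 4(-0.4Δ₀) + 0(0.6Δ₀) = -1.6Δ₀ + 0.0Δ₀ = -1.6Δ₀.

-1.6 Δ₀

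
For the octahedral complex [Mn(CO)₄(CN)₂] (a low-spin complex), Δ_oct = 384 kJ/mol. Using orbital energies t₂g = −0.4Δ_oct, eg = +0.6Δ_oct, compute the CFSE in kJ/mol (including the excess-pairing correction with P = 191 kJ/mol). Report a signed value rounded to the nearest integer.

-386

Ligand charges: 4×(+0) from CO and 2×(-1) from CN⁻ sum to -2; with overall charge +0, Mn is +2.
Mn²⁺: group 7, so d-count = 7 − 2 = 5.
Configuration: t₂g⁵ eg⁰.
Orbital CFSE = 5(-0.4) + 0(0.6) = -2.0Δ_oct = -2.0 × 384 = -768 kJ/mol.
High-spin d⁵ would be t₂g³ eg² with 0 pairs; low-spin has 2, so 2 excess pairs cost +2P = +382 kJ/mol.
Overall CFSE = -768 + 382 = -386 kJ/mol.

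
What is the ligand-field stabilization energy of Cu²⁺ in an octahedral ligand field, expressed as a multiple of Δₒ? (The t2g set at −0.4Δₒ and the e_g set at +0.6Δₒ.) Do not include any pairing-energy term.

-0.6 Δₒ

Cu is in group 11, so Cu²⁺ is d⁹ (11 − 2 = 9).
For octahedral d⁹ the high- and low-spin configurations coincide.
Configuration: t2g^6 e_g^3.
CFSE = 6(-0.4Δₒ) + 3(0.6Δₒ) = -2.4Δₒ + 1.8Δₒ = -0.6Δₒ.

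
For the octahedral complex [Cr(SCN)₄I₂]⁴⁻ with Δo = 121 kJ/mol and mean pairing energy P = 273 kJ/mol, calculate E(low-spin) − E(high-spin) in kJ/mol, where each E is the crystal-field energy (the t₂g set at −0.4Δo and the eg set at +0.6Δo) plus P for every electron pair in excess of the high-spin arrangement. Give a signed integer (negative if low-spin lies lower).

Ligand charges: 4×(-1) from SCN⁻ and 2×(-1) from I⁻ sum to -6; with overall charge -4, Cr is +2.
Cr²⁺: group 6, so d-count = 6 − 2 = 4.
In the high-spin limit (t₂g³ eg¹) the orbital term is -0.6Δo = -73 kJ/mol, with no excess pairing.
Low-spin: t₂g⁴ eg⁰, orbital CFSE = -1.6Δo = -194 kJ/mol; plus 1 excess pair × P = +273 kJ/mol; total 79 kJ/mol.
E(LS) − E(HS) = 79 − (-73) = 152 kJ/mol.

152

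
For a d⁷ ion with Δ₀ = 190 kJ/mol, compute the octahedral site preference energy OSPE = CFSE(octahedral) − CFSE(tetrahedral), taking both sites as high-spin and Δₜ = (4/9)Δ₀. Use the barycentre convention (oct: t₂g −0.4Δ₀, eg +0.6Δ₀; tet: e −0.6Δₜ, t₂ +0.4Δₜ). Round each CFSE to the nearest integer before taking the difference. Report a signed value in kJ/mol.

Octahedral (high-spin): t₂g⁵ eg², CFSE = 5(−0.4) + 2(+0.6) = -0.8Δ₀ = -0.8 × 190 = -152 kJ/mol.
Tetrahedral e⁴ t₂³ gives -1.2Δₜ = -1.2 × (4/9) × 190 = -101 kJ/mol.
Subtracting, OSPE = -152 − (-101) = -51 kJ/mol.

-51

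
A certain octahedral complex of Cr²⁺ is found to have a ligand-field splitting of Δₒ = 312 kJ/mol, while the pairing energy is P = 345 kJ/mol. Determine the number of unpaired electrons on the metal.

4

Cr is in group 6, so Cr²⁺ is d⁴ (6 − 2 = 4).
Δₒ < P, so pairing is avoided: the ground state is high-spin.
That gives t2g^3 e_g^1.
Unpaired electrons: 4.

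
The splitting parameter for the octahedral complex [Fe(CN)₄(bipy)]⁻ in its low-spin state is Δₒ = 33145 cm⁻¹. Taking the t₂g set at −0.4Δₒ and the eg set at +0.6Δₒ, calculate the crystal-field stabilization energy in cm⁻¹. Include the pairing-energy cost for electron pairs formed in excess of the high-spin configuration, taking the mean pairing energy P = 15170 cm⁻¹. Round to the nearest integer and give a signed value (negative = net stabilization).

-35950

Ligand charges: 4×(-1) from CN⁻ and 1×(+0) from bipy sum to -4; with overall charge -1, Fe is +3.
Fe is in group 8, so Fe³⁺ is d⁵ (8 − 3 = 5).
Electron filling gives t₂g⁵ eg⁰.
Orbital CFSE = 5(-0.4) + 0(0.6) = -2.0Δₒ = -2.0 × 33145 = -66290 cm⁻¹.
Pairing penalty: 2 pairs vs 0 in the high-spin reference → 2 extra × P = 30340 cm⁻¹.
Overall CFSE = -66290 + 30340 = -35950 cm⁻¹.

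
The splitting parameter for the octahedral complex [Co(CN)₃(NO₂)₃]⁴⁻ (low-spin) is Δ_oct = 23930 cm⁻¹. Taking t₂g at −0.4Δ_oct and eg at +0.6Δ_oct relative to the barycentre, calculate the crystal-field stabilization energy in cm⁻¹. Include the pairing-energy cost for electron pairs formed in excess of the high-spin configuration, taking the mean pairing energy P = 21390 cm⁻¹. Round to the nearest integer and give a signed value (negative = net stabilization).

Ligand charges: 3×(-1) from CN⁻ and 3×(-1) from NO₂⁻ sum to -6; with overall charge -4, Co is +2.
Co is in group 9, so Co²⁺ is d⁷ (9 − 2 = 7).
Electron filling gives t₂g⁶ eg¹.
Orbital CFSE = 6(-0.4) + 1(0.6) = -1.8Δ_oct = -1.8 × 23930 = -43074 cm⁻¹.
High-spin d⁷ would be t₂g⁵ eg² with 2 pairs; low-spin has 3, so 1 excess pair costs +1P = +21390 cm⁻¹.
Overall CFSE = -43074 + 21390 = -21684 cm⁻¹.

-21684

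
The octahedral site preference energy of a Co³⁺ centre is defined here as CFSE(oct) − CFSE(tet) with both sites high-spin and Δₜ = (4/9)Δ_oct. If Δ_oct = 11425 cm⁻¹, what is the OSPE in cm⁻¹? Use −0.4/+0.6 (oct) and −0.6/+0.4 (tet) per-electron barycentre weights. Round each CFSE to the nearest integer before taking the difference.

-1523

Co is in group 9, so Co³⁺ is d⁶ (9 − 3 = 6).
Octahedral (high-spin): t2g^4 e_g^2, CFSE = 4(−0.4) + 2(+0.6) = -0.4Δ_oct = -0.4 × 11425 = -4570 cm⁻¹.
Tetrahedral: e^3 t2^3, CFSE = 3(−0.6) + 3(+0.4) = -0.6Δₜ = -0.6 × (4/9) × 11425 = -3047 cm⁻¹.
Subtracting, OSPE = -4570 − (-3047) = -1523 cm⁻¹.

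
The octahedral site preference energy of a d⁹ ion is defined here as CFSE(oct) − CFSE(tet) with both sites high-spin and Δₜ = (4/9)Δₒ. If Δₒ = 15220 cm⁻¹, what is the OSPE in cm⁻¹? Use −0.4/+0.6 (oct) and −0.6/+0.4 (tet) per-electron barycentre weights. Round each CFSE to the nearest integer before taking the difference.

In an octahedral site d⁹ (HS) is t₂g⁶ eg³, giving CFSE(oct) = -0.6Δₒ = -9132 cm⁻¹.
In a tetrahedral site the filling is e⁴ t₂⁵: CFSE(tet) = -0.4Δₜ = -0.4 × (4/9)(15220) = -2706 cm⁻¹.
Subtracting, OSPE = -9132 − (-2706) = -6426 cm⁻¹.

-6426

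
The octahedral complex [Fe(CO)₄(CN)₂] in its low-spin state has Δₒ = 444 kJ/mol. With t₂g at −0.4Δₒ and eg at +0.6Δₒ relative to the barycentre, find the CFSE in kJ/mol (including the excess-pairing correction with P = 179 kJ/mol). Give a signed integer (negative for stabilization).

Ligand charges: 4×(+0) from CO and 2×(-1) from CN⁻ sum to -2; with overall charge +0, Fe is +2.
Fe sits in group 8; removing 2 electrons leaves Fe²⁺ with 8 − 2 = 6 d electrons.
The d⁶ electrons fill as t₂g⁶ eg⁰.
CFSE(orbital) = 6×(-0.4Δₒ) + 0×(0.6Δₒ) = -2.4Δₒ; with Δₒ = 444 kJ/mol that is -1066 kJ/mol.
Pairing penalty: 3 pairs vs 1 in the high-spin reference → 2 extra × P = 358 kJ/mol.
Overall CFSE = -1066 + 358 = -708 kJ/mol.

-708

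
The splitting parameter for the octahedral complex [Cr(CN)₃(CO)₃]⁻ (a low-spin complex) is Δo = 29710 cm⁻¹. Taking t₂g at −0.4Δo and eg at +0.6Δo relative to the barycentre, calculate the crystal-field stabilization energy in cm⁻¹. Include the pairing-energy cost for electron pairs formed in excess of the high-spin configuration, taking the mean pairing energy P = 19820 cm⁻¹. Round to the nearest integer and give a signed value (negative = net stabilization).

Ligand charges: 3×(-1) from CN⁻ and 3×(+0) from CO sum to -3; with overall charge -1, Cr is +2.
Cr²⁺: group 6, so d-count = 6 − 2 = 4.
Electron filling gives t₂g⁴ eg⁰.
Orbital CFSE = 4(-0.4) + 0(0.6) = -1.6Δo = -1.6 × 29710 = -47536 cm⁻¹.
Relative to high-spin t₂g³ eg¹ (0 paired), the low-spin configuration has 1 additional pair, contributing +1 × 19820 = +19820 cm⁻¹.
Combining: -47536 + 19820 = -27716 cm⁻¹.

-27716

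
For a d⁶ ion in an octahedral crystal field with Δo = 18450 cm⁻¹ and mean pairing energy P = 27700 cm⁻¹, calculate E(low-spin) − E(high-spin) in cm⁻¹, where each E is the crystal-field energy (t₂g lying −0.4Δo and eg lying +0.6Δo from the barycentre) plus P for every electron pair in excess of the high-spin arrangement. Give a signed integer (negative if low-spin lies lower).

18500

High-spin d⁶ fills as t₂g⁴ eg² with CFSE 4(−0.4) + 2(+0.6) = -0.4Δo = -7380 cm⁻¹.
For low-spin the configuration is t₂g⁶ eg⁰: orbital energy -2.4 × 18450 = -44280 cm⁻¹, and 2 additional pairs relative to high-spin add 55400 cm⁻¹, giving 11120 cm⁻¹.
The difference is 11120 − (-7380) = 18500 cm⁻¹, so high-spin lies lower.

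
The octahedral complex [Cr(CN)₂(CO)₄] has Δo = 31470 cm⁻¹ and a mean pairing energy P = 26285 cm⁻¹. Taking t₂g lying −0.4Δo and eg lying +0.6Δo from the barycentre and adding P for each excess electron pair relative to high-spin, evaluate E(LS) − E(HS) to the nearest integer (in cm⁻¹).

-5185

Ligand charges: 2×(-1) from CN⁻ and 4×(+0) from CO sum to -2; with overall charge +0, Cr is +2.
Group 6 minus oxidation state +2 gives a d⁴ configuration for Cr²⁺.
High-spin d⁴ fills as t₂g³ eg¹ with CFSE 3(−0.4) + 1(+0.6) = -0.6Δo = -18882 cm⁻¹.
Low-spin t₂g⁴ eg⁰ gives -1.6Δo = -50352 cm⁻¹, but forming 1 extra pair costs 1P = 26285 cm⁻¹, so E(LS) = -50352 + 26285 = -24067 cm⁻¹.
The difference is -24067 − (-18882) = -5185 cm⁻¹, so low-spin lies lower.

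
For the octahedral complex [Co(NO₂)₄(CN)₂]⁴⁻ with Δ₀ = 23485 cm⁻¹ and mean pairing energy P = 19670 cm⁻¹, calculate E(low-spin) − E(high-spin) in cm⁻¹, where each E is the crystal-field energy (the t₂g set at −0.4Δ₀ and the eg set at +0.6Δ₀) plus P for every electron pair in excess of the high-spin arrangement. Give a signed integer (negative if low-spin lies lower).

-3815

Ligand charges: 4×(-1) from NO₂⁻ and 2×(-1) from CN⁻ sum to -6; with overall charge -4, Co is +2.
Co is in group 9, so Co²⁺ is d⁷ (9 − 2 = 7).
In the high-spin limit (t₂g⁵ eg²) the orbital term is -0.8Δ₀ = -18788 cm⁻¹, with no excess pairing.
For low-spin the configuration is t₂g⁶ eg¹: orbital energy -1.8 × 23485 = -42273 cm⁻¹, and 1 additional pair relative to high-spin adds 19670 cm⁻¹, giving -22603 cm⁻¹.
The difference is -22603 − (-18788) = -3815 cm⁻¹, so low-spin lies lower.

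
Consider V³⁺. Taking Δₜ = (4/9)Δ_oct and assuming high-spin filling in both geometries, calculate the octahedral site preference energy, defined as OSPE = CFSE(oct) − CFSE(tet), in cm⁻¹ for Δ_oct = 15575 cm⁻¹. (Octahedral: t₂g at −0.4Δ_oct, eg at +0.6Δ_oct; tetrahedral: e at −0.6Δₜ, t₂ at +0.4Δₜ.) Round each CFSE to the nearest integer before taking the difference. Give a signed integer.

V sits in group 5; removing 3 electrons leaves V³⁺ with 5 − 3 = 2 d electrons.
Octahedral (high-spin): t2g^2 e_g^0, CFSE = 2(−0.4) + 0(+0.6) = -0.8Δ_oct = -0.8 × 15575 = -12460 cm⁻¹.
Tetrahedral e^2 t2^0 gives -1.2Δₜ = -1.2 × (4/9) × 15575 = -8307 cm⁻¹.
Subtracting, OSPE = -12460 − (-8307) = -4153 cm⁻¹.

-4153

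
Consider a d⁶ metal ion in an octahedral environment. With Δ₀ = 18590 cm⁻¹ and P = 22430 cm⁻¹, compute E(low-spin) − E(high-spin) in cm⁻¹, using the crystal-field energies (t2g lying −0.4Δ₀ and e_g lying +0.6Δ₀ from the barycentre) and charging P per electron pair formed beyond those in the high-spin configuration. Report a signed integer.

High-spin: t2g^4 e_g^2, CFSE = -0.4Δ₀ = -7436 cm⁻¹.
Low-spin t2g^6 e_g^0 gives -2.4Δ₀ = -44616 cm⁻¹, but forming 2 extra pairs costs 2P = 44860 cm⁻¹, so E(LS) = -44616 + 44860 = 244 cm⁻¹.
The difference is 244 − (-7436) = 7680 cm⁻¹, so high-spin lies lower.

7680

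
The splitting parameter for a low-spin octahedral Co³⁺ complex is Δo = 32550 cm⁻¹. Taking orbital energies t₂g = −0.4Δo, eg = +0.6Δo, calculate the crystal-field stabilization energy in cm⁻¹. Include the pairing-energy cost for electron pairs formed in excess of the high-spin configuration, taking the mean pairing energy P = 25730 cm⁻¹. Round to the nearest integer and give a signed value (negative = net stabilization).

-26660

Co is in group 9, so Co³⁺ is d⁶ (9 − 3 = 6).
Electron filling gives t₂g⁶ eg⁰.
Orbital CFSE = 6(-0.4) + 0(0.6) = -2.4Δo = -2.4 × 32550 = -78120 cm⁻¹.
High-spin d⁶ would be t₂g⁴ eg² with 1 pair; low-spin has 3, so 2 excess pairs cost +2P = +51460 cm⁻¹.
Net CFSE = -78120 + 51460 = -26660 cm⁻¹.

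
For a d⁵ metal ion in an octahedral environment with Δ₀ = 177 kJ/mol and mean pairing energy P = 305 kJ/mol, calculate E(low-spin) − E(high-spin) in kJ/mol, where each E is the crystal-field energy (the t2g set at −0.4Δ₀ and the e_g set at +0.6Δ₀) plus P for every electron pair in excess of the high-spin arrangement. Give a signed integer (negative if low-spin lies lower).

In the high-spin limit (t2g^3 e_g^2) the orbital term is 0.0Δ₀ = 0 kJ/mol, with no excess pairing.
Low-spin t2g^5 e_g^0 gives -2.0Δ₀ = -354 kJ/mol, but forming 2 extra pairs costs 2P = 610 kJ/mol, so E(LS) = -354 + 610 = 256 kJ/mol.
The difference is 256 − (0) = 256 kJ/mol, so high-spin lies lower.

256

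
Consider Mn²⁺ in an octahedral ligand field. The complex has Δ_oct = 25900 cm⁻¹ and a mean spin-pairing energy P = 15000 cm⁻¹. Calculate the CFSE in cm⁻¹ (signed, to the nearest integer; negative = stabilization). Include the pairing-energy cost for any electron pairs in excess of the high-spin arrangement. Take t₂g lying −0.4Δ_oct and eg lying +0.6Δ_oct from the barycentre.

Mn is in group 7, so Mn²⁺ is d⁵ (7 − 2 = 5).
Since Δ_oct = 25900 cm⁻¹ > P = 15000 cm⁻¹, the complex adopts the low-spin configuration.
Configuration: t₂g⁵ eg⁰.
Orbital CFSE = -2.0Δ_oct = -2.0 × 25900 = -51800 cm⁻¹.
Excess pairs vs high-spin: 2 − 0 = 2; pairing cost = +30000 cm⁻¹.
Net CFSE = -51800 + 30000 = -21800 cm⁻¹.

-21800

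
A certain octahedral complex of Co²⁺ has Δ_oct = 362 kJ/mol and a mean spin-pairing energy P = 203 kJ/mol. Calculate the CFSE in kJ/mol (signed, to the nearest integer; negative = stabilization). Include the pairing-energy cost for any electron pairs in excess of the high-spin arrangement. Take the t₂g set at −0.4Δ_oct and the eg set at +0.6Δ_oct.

Co sits in group 9; removing 2 electrons leaves Co²⁺ with 9 − 2 = 7 d electrons.
Δ_oct > P, so pairing is preferred: the ground state is low-spin.
Configuration: t₂g⁶ eg¹.
Orbital CFSE = -1.8Δ_oct = -1.8 × 362 = -652 kJ/mol.
Excess pairs vs high-spin: 3 − 2 = 1; pairing cost = +203 kJ/mol.
Net CFSE = -652 + 203 = -449 kJ/mol.

-449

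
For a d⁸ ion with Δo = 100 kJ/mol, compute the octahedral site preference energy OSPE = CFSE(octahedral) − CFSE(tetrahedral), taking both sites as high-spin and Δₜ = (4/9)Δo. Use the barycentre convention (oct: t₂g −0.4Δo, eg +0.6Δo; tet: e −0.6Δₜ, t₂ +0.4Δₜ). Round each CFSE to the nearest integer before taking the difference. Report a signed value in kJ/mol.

-84

Octahedral high-spin t₂g⁶ eg²: CFSE = -1.2 × 100 = -120 kJ/mol.
Tetrahedral e⁴ t₂⁴ gives -0.8Δₜ = -0.8 × (4/9) × 100 = -36 kJ/mol.
OSPE = CFSE(oct) − CFSE(tet) = -120 − (-36) = -84 kJ/mol.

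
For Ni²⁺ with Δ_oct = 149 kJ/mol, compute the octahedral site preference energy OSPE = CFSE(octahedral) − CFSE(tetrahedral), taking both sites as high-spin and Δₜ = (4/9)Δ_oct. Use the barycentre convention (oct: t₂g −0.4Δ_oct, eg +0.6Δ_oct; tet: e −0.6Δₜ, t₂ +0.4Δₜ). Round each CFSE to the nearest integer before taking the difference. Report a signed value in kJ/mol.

-126

Ni is in group 10, so Ni²⁺ is d⁸ (10 − 2 = 8).
Octahedral high-spin t₂g⁶ eg²: CFSE = -1.2 × 149 = -179 kJ/mol.
Tetrahedral e⁴ t₂⁴ gives -0.8Δₜ = -0.8 × (4/9) × 149 = -53 kJ/mol.
OSPE = CFSE(oct) − CFSE(tet) = -179 − (-53) = -126 kJ/mol.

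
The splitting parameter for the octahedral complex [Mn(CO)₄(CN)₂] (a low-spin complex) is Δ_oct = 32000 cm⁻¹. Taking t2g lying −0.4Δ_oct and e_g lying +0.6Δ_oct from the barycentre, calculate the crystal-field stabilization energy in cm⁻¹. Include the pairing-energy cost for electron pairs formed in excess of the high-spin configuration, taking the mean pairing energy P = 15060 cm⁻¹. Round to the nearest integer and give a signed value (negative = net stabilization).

-33880

Ligand charges: 4×(+0) from CO and 2×(-1) from CN⁻ sum to -2; with overall charge +0, Mn is +2.
Mn sits in group 7; removing 2 electrons leaves Mn²⁺ with 7 − 2 = 5 d electrons.
Electron filling gives t2g^5 e_g^0.
CFSE(orbital) = 5×(-0.4Δ_oct) + 0×(0.6Δ_oct) = -2.0Δ_oct; with Δ_oct = 32000 cm⁻¹ that is -64000 cm⁻¹.
Pairing penalty: 2 pairs vs 0 in the high-spin reference → 2 extra × P = 30120 cm⁻¹.
Net CFSE = -64000 + 30120 = -33880 cm⁻¹.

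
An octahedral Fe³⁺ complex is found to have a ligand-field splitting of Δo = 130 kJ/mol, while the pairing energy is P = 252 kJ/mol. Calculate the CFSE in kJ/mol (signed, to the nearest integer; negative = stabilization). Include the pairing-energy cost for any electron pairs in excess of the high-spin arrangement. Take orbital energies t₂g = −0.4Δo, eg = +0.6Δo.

Fe sits in group 8; removing 3 electrons leaves Fe³⁺ with 8 − 3 = 5 d electrons.
Since Δo = 130 kJ/mol < P = 252 kJ/mol, the complex adopts the high-spin configuration.
Configuration: t₂g³ eg².
Orbital CFSE = 0.0Δo = 0.0 × 130 = 0 kJ/mol.
High-spin has no excess pairs, so no pairing correction applies.

0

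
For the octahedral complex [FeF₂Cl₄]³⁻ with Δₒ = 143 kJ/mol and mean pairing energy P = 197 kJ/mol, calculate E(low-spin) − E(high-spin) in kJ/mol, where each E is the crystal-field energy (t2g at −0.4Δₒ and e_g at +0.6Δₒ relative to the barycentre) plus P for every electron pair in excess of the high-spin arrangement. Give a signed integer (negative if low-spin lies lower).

Ligand charges: 2×(-1) from F⁻ and 4×(-1) from Cl⁻ sum to -6; with overall charge -3, Fe is +3.
Group 8 minus oxidation state +3 gives a d⁵ configuration for Fe³⁺.
High-spin: t2g^3 e_g^2, CFSE = 0.0Δₒ = 0 kJ/mol.
Low-spin t2g^5 e_g^0 gives -2.0Δₒ = -286 kJ/mol, but forming 2 extra pairs costs 2P = 394 kJ/mol, so E(LS) = -286 + 394 = 108 kJ/mol.
E(LS) − E(HS) = 108 − (0) = 108 kJ/mol.

108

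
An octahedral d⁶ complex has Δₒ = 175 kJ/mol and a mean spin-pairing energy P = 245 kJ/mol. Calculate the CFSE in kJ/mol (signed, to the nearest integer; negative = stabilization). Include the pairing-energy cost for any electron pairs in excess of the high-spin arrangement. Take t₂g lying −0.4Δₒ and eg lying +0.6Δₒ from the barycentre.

-70

Since Δₒ = 175 kJ/mol < P = 245 kJ/mol, the complex adopts the high-spin configuration.
Configuration: t₂g⁴ eg².
Orbital CFSE = -0.4Δₒ = -0.4 × 175 = -70 kJ/mol.
High-spin has no excess pairs, so no pairing correction applies.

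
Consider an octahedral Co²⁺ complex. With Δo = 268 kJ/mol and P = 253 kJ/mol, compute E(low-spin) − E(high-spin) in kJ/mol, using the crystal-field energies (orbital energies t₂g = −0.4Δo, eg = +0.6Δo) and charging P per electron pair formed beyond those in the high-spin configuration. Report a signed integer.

-15

Group 9 minus oxidation state +2 gives a d⁷ configuration for Co²⁺.
High-spin d⁷ fills as t₂g⁵ eg² with CFSE 5(−0.4) + 2(+0.6) = -0.8Δo = -214 kJ/mol.
Low-spin t₂g⁶ eg¹ gives -1.8Δo = -482 kJ/mol, but forming 1 extra pair costs 1P = 253 kJ/mol, so E(LS) = -482 + 253 = -229 kJ/mol.
E(LS) − E(HS) = -229 − (-214) = -15 kJ/mol.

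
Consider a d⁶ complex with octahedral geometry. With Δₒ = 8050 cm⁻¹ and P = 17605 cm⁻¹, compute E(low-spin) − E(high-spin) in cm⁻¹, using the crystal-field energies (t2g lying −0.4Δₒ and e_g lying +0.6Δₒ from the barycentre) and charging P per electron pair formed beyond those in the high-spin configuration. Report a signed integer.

High-spin: t2g^4 e_g^2, CFSE = -0.4Δₒ = -3220 cm⁻¹.
Low-spin t2g^6 e_g^0 gives -2.4Δₒ = -19320 cm⁻¹, but forming 2 extra pairs costs 2P = 35210 cm⁻¹, so E(LS) = -19320 + 35210 = 15890 cm⁻¹.
The difference is 15890 − (-3220) = 19110 cm⁻¹, so high-spin lies lower.

19110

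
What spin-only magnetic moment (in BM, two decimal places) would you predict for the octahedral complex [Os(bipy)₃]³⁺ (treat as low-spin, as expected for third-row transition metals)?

1.73 BM

bipy is neutral, so the +3 overall charge sits on Os: oxidation state +3.
Os sits in group 8; removing 3 electrons leaves Os³⁺ with 8 − 3 = 5 d electrons.
Configuration: t₂g⁵ eg⁰ → 1 unpaired electron.
μ(spin-only) = √[1(1+2)] = √3 ≈ 1.73 BM.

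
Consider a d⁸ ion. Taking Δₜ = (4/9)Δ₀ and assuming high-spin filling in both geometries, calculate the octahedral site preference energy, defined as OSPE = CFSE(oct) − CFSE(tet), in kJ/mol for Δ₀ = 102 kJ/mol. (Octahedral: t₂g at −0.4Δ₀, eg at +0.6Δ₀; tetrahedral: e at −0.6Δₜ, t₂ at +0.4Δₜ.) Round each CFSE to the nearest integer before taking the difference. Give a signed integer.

-86

In an octahedral site d⁸ (HS) is t2g^6 e_g^2, giving CFSE(oct) = -1.2Δ₀ = -122 kJ/mol.
Tetrahedral: e^4 t2^4, CFSE = 4(−0.6) + 4(+0.4) = -0.8Δₜ = -0.8 × (4/9) × 102 = -36 kJ/mol.
OSPE = -122 − (-36) = -86 kJ/mol.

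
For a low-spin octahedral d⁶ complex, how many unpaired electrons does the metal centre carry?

Configuration: t2g^6 e_g^0, giving 0 unpaired electrons.

0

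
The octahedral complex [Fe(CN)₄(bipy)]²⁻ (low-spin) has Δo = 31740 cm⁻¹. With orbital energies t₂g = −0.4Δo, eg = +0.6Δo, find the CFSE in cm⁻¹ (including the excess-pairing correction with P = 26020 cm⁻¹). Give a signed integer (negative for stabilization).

-24136

Ligand charges: 4×(-1) from CN⁻ and 1×(+0) from bipy sum to -4; with overall charge -2, Fe is +2.
Fe²⁺: group 8, so d-count = 8 − 2 = 6.
Configuration: t₂g⁶ eg⁰.
The orbital stabilization is -2.4Δo = -2.4 × 31740 = -76176 cm⁻¹.
High-spin d⁶ would be t₂g⁴ eg² with 1 pair; low-spin has 3, so 2 excess pairs cost +2P = +52040 cm⁻¹.
Combining: -76176 + 52040 = -24136 cm⁻¹.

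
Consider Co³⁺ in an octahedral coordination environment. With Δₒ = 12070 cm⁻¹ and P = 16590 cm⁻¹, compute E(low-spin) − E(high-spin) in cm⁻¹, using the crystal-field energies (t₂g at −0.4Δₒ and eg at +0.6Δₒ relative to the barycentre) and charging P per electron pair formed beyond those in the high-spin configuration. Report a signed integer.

9040

Group 9 minus oxidation state +3 gives a d⁶ configuration for Co³⁺.
High-spin: t₂g⁴ eg², CFSE = -0.4Δₒ = -4828 cm⁻¹.
For low-spin the configuration is t₂g⁶ eg⁰: orbital energy -2.4 × 12070 = -28968 cm⁻¹, and 2 additional pairs relative to high-spin add 33180 cm⁻¹, giving 4212 cm⁻¹.
Thus E(LS) − E(HS) = 9040 cm⁻¹.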